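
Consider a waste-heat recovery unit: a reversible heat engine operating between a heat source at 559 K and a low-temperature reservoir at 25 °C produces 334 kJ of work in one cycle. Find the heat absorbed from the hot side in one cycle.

Q_H ≈ 716 kJ

T_C = 25 °C → 25 + 273.15 = 298.15 K.
Since the cycle is reversible, η = 1 − T_C/T_H = 1 − 298.15/559.00 = 0.4666.
Q_H = W/η = 334/0.4666 = 716 kJ.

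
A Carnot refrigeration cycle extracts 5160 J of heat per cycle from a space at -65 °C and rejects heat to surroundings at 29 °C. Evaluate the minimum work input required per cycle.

W_in ≈ 2330 J

T_H = 29 °C → 29 + 273.15 = 302.15 K.
T_C = -65 °C → -65 + 273.15 = 208.15 K.
For a reversible refrigerator, COP_R = T_C/(T_H − T_C) = 208.15/94.00 = 2.2144.
W = Q_C/COP_R = 5160/2.2144 = 2330 J.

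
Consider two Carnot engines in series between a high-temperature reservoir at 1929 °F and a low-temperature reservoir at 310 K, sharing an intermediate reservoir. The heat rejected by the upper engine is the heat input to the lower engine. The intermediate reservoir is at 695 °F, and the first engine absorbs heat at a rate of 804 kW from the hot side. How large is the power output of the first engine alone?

Ẇ₁ ≈ 415.4 kW

T_H = 1929 °F → (1929 − 32) × 5/9 = 1053.89 °C = 1327.04 K.
T_m = 695 °F → (695 − 32) × 5/9 = 368.33 °C = 641.48 K.
First-stage efficiency η₁ = 1 − T_m/T_H = 1 − 641.48/1327.04 = 0.5166.
W₁ = η₁·Q_H = 0.5166 × 804 = 415.4 kW.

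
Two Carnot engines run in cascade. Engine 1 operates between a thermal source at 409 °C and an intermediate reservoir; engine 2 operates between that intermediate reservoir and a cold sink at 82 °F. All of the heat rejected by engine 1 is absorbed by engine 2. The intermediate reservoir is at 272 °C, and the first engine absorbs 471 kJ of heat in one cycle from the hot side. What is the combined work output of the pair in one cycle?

W_total ≈ 263 kJ

T_H = 409 °C → 409 + 273.15 = 682.15 K.
T_C = 82 °F → (82 − 32) × 5/9 = 27.78 °C = 300.93 K.
Two reversible stages in series are equivalent to a single Carnot engine between T_H and T_C, so η_total = 1 − T_C/T_H = 1 − 300.93/682.15 = 0.5589.
W_total = η_total · Q_H = 0.5589 × 471 = 263 kJ.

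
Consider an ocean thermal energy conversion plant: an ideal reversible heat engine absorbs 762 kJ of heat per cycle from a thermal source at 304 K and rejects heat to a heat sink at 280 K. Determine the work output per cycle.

W ≈ 60.2 kJ

η_rev = 1 − T_C/T_H = 1 − 280.00/304.00 = 0.0789.
W = η·Q_H = 0.0789 × 762 = 60.2 kJ.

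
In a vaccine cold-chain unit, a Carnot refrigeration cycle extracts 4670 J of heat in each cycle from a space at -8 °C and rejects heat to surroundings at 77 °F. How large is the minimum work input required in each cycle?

T_H = 77 °F → (77 − 32) × 5/9 = 25.00 °C = 298.15 K.
T_C = -8 °C → -8 + 273.15 = 265.15 K.
Carnot COP: COP_R = T_C/(T_H − T_C) = 265.15/33.00 = 8.0348.
W = Q_C/COP_R = 4670/8.0348 = 581 J.

W_in ≈ 581 J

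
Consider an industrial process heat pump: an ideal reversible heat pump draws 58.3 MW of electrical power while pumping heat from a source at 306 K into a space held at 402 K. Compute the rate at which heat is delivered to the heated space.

For a reversible heat pump, COP_HP = T_H/(T_H − T_C) = 402.00/96.00 = 4.1875.
Q_H = COP_HP · W = 4.1875 × 58.3 = 244 MW.

Q̇_H ≈ 244 MW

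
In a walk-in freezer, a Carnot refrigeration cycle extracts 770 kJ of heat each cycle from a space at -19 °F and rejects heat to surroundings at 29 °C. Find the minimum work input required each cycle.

T_H = 29 °C → 29 + 273.15 = 302.15 K.
T_C = -19 °F → (-19 − 32) × 5/9 = -28.33 °C = 244.82 K.
The reversible coefficient of performance is COP_R = T_C/(T_H − T_C) = 244.82/57.33 = 4.2701.
W = Q_C/COP_R = 770/4.2701 = 180.3 kJ.

W_in ≈ 180.3 kJ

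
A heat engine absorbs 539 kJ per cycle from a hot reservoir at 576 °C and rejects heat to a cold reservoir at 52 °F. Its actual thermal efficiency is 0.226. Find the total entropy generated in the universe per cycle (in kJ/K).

ΔS_univ ≈ 0.833 kJ/K

T_H = 576 °C → 576 + 273.15 = 849.15 K.
T_C = 52 °F → (52 − 32) × 5/9 = 11.11 °C = 284.26 K.
W = η·Q_H = 0.226 × 539 = 121.8 kJ, so Q_C = Q_H − W = 417.2 kJ.
The hot reservoir loses entropy Q_H/T_H = 539/849.15 = 0.6348 kJ/K; the cold reservoir gains Q_C/T_C = 417.2/284.26 = 1.468 kJ/K.
ΔS_univ = −Q_H/T_H + Q_C/T_C = 0.833 kJ/K (> 0, since η = 0.226 < η_Carnot = 0.665).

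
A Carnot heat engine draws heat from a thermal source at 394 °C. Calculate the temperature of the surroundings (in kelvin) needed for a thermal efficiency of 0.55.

T_H = 394 °C → 394 + 273.15 = 667.15 K.
From η = 1 − T_C/T_H, T_C = T_H·(1 − η) = 667.15 × (1 − 0.55) = 300.2 K.

T_C ≈ 300.2 K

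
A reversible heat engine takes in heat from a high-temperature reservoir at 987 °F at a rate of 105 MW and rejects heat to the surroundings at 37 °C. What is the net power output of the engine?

Ẇ ≈ 64.48 MW

T_H = 987 °F → (987 − 32) × 5/9 = 530.56 °C = 803.71 K.
T_C = 37 °C → 37 + 273.15 = 310.15 K.
For a reversible engine, η = 1 − T_C/T_H = 1 − 310.15/803.71 = 0.6141.
W = η·Q_H = 0.6141 × 105 = 64.48 MW.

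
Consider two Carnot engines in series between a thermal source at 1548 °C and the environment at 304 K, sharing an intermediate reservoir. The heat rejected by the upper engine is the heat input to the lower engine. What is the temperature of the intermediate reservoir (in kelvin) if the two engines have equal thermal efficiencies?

T_m ≈ 744 K

T_H = 1548 °C → 1548 + 273.15 = 1821.15 K.
Equal efficiencies require 1 − T_m/T_H = 1 − T_C/T_m, i.e. T_m/T_H = T_C/T_m, so T_m = √(T_H·T_C) = √(1821.15 × 304.00) = 744 K.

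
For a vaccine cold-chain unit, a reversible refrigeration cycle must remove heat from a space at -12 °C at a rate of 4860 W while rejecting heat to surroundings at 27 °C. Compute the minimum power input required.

Ẇ_in ≈ 726 W

T_H = 27 °C → 27 + 273.15 = 300.15 K.
T_C = -12 °C → -12 + 273.15 = 261.15 K.
Carnot COP: COP_R = T_C/(T_H − T_C) = 261.15/39.00 = 6.6962.
W = Q_C/COP_R = 4860/6.6962 = 726 W.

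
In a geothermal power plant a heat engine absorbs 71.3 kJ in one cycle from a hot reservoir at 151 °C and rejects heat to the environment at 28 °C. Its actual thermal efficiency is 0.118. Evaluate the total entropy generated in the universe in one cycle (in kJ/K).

T_H = 151 °C → 151 + 273.15 = 424.15 K.
T_C = 28 °C → 28 + 273.15 = 301.15 K.
W = η·Q_H = 0.118 × 71.3 = 8.413 kJ, so Q_C = Q_H − W = 62.89 kJ.
Reservoir entropy changes: ΔS_H = −Q_H/T_H = −71.3/424.15 = -0.1681 kJ/K and ΔS_C = +Q_C/T_C = 62.89/301.15 = 0.2088 kJ/K.
ΔS_univ = −Q_H/T_H + Q_C/T_C = 0.04072 kJ/K (> 0, since η = 0.118 < η_Carnot = 0.290).

ΔS_univ ≈ 0.04072 kJ/K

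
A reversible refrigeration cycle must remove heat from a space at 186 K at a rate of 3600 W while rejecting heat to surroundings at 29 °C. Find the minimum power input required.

Ẇ_in ≈ 2250 W

T_H = 29 °C → 29 + 273.15 = 302.15 K.
For a reversible refrigerator, COP_R = T_C/(T_H − T_C) = 186.00/116.15 = 1.6014.
W = Q_C/COP_R = 3600/1.6014 = 2250 W.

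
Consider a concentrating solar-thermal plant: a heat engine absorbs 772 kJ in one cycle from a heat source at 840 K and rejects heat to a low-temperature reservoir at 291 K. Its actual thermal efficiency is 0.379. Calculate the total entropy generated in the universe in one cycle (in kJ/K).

ΔS_univ ≈ 0.728 kJ/K

W = η·Q_H = 0.379 × 772 = 292.6 kJ, so Q_C = Q_H − W = 479.4 kJ.
Entropy balance on the reservoirs: −Q_H/T_H = -0.9190 kJ/K, +Q_C/T_C = 1.647 kJ/K.
ΔS_univ = −Q_H/T_H + Q_C/T_C = 0.728 kJ/K (> 0, since η = 0.379 < η_Carnot = 0.654).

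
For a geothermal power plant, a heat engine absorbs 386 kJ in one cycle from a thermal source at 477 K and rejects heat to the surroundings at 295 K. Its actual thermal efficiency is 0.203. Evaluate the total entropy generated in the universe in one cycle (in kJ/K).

ΔS_univ ≈ 0.2336 kJ/K

W = η·Q_H = 0.203 × 386 = 78.36 kJ, so Q_C = Q_H − W = 307.6 kJ.
Entropy balance on the reservoirs: −Q_H/T_H = -0.8092 kJ/K, +Q_C/T_C = 1.043 kJ/K.
ΔS_univ = −Q_H/T_H + Q_C/T_C = 0.2336 kJ/K (> 0, since η = 0.203 < η_Carnot = 0.382).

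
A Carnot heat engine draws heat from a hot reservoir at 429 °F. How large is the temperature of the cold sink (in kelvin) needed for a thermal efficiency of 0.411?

T_C ≈ 290.8 K

T_H = 429 °F → (429 − 32) × 5/9 = 220.56 °C = 493.71 K.
From η = 1 − T_C/T_H, T_C = T_H·(1 − η) = 493.71 × (1 − 0.411) = 290.8 K.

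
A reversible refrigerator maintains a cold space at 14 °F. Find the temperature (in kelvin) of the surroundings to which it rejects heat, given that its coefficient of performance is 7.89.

T_C = 14 °F → (14 − 32) × 5/9 = -10.00 °C = 263.15 K.
COP_R = T_C/(T_H − T_C) ⇒ T_H = T_C·(1 + 1/COP_R) = 263.15 × (1 + 1/7.89) = 297 K.

T_H ≈ 297 K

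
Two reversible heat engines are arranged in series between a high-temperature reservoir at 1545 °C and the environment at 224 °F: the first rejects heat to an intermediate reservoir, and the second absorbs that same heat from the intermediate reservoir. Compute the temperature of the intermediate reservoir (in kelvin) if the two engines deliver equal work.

T_m ≈ 1100 K

T_H = 1545 °C → 1545 + 273.15 = 1818.15 K.
T_C = 224 °F → (224 − 32) × 5/9 = 106.67 °C = 379.82 K.
For reversible stages Q_m = Q_H·(T_m/T_H). Setting W₁ = Q_H(1 − T_m/T_H) equal to W₂ = Q_m(1 − T_C/T_m) = Q_H·(T_m − T_C)/T_H gives T_H − T_m = T_m − T_C, so T_m = (T_H + T_C)/2 = (1818.15 + 379.82)/2 = 1100 K.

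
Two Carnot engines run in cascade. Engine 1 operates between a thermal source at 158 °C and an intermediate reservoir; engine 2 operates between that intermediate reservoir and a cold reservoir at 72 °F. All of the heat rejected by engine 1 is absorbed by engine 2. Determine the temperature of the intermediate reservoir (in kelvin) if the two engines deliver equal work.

T_m ≈ 363 K

T_H = 158 °C → 158 + 273.15 = 431.15 K.
T_C = 72 °F → (72 − 32) × 5/9 = 22.22 °C = 295.37 K.
For reversible stages Q_m = Q_H·(T_m/T_H). Setting W₁ = Q_H(1 − T_m/T_H) equal to W₂ = Q_m(1 − T_C/T_m) = Q_H·(T_m − T_C)/T_H gives T_H − T_m = T_m − T_C, so T_m = (T_H + T_C)/2 = (431.15 + 295.37)/2 = 363 K.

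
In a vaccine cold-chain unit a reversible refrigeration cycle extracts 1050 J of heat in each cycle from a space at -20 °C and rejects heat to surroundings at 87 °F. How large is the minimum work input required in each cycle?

W_in ≈ 209.7 J

T_H = 87 °F → (87 − 32) × 5/9 = 30.56 °C = 303.71 K.
T_C = -20 °C → -20 + 273.15 = 253.15 K.
Carnot COP: COP_R = T_C/(T_H − T_C) = 253.15/50.56 = 5.0074.
W = Q_C/COP_R = 1050/5.0074 = 209.7 J.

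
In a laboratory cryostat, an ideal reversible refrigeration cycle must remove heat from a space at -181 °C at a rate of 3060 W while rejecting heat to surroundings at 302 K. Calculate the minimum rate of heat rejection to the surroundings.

Q̇_H ≈ 10030 W

T_C = -181 °C → -181 + 273.15 = 92.15 K.
For a reversible cycle Q_H/Q_C = T_H/T_C, so Q_H = Q_C·T_H/T_C = 3060 × 302.00/92.15 = 10030 W.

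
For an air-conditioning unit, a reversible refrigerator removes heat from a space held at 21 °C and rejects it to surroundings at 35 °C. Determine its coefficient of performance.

T_H = 35 °C → 35 + 273.15 = 308.15 K.
T_C = 21 °C → 21 + 273.15 = 294.15 K.
COP_R = T_C/(T_H − T_C) = 294.15/(308.15 − 294.15) = 21.01.

COP_R ≈ 21.01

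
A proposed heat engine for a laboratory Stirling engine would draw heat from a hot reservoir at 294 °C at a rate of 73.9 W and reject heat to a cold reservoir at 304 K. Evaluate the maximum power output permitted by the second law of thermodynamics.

T_H = 294 °C → 294 + 273.15 = 567.15 K.
No engine can exceed the Carnot limit: η_max = 1 − T_C/T_H = 1 − 304.00/567.15 = 0.4640.
W_max = η_max · Q_H = 0.4640 × 73.9 = 34.3 W.

Ẇ_max ≈ 34.3 W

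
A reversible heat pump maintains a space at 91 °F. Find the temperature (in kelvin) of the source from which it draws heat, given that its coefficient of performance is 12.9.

T_H = 91 °F → (91 − 32) × 5/9 = 32.78 °C = 305.93 K.
COP_HP = T_H/(T_H − T_C) ⇒ T_C = T_H·(COP_HP − 1)/COP_HP = 305.93 × (12.9 − 1)/12.9 = 282 K.

T_C ≈ 282 K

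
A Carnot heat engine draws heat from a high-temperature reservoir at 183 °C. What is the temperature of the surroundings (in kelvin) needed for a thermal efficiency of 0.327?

T_H = 183 °C → 183 + 273.15 = 456.15 K.
From η = 1 − T_C/T_H, T_C = T_H·(1 − η) = 456.15 × (1 − 0.327) = 307 K.

T_C ≈ 307 K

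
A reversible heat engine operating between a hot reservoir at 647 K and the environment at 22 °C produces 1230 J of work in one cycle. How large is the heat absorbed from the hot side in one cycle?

Q_H ≈ 2262 J

T_C = 22 °C → 22 + 273.15 = 295.15 K.
The Carnot efficiency is η = 1 − T_C/T_H = 1 − 295.15/647.00 = 0.5438.
Q_H = W/η = 1230/0.5438 = 2262 J.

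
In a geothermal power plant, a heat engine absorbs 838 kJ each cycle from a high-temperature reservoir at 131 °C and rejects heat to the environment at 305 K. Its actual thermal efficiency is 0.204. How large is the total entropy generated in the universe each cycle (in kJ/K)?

T_H = 131 °C → 131 + 273.15 = 404.15 K.
W = η·Q_H = 0.204 × 838 = 171.0 kJ, so Q_C = Q_H − W = 667.0 kJ.
Reservoir entropy changes: ΔS_H = −Q_H/T_H = −838/404.15 = -2.073 kJ/K and ΔS_C = +Q_C/T_C = 667.0/305.00 = 2.187 kJ/K.
ΔS_univ = −Q_H/T_H + Q_C/T_C = 0.114 kJ/K (> 0, since η = 0.204 < η_Carnot = 0.245).

ΔS_univ ≈ 0.114 kJ/K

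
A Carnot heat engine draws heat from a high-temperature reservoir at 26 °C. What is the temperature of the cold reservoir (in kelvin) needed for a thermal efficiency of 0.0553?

T_H = 26 °C → 26 + 273.15 = 299.15 K.
From η = 1 − T_C/T_H, T_C = T_H·(1 − η) = 299.15 × (1 − 0.0553) = 282.6 K.

T_C ≈ 282.6 K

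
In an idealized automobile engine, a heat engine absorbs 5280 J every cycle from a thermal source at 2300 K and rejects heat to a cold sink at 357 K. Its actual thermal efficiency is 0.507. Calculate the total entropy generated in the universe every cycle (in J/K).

ΔS_univ ≈ 5.00 J/K

W = η·Q_H = 0.507 × 5280 = 2677 J, so Q_C = Q_H − W = 2603 J.
Entropy balance on the reservoirs: −Q_H/T_H = -2.296 J/K, +Q_C/T_C = 7.291 J/K.
ΔS_univ = −Q_H/T_H + Q_C/T_C = 5.00 J/K (> 0, since η = 0.507 < η_Carnot = 0.845).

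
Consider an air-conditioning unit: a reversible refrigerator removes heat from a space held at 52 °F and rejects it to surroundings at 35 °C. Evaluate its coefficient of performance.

COP_R ≈ 11.9

T_H = 35 °C → 35 + 273.15 = 308.15 K.
T_C = 52 °F → (52 − 32) × 5/9 = 11.11 °C = 284.26 K.
Carnot COP: COP_R = T_C/(T_H − T_C) = 284.26/(308.15 − 284.26) = 11.9.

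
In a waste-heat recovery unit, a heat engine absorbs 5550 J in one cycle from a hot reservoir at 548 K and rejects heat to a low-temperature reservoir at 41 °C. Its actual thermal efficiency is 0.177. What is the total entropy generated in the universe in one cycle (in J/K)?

ΔS_univ ≈ 4.412 J/K

T_C = 41 °C → 41 + 273.15 = 314.15 K.
W = η·Q_H = 0.177 × 5550 = 982.3 J, so Q_C = Q_H − W = 4568 J.
Entropy balance on the reservoirs: −Q_H/T_H = -10.13 J/K, +Q_C/T_C = 14.54 J/K.
ΔS_univ = −Q_H/T_H + Q_C/T_C = 4.412 J/K (> 0, since η = 0.177 < η_Carnot = 0.427).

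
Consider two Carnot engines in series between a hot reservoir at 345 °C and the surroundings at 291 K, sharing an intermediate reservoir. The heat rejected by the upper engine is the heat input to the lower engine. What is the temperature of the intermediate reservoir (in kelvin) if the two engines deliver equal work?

T_m ≈ 454.6 K

T_H = 345 °C → 345 + 273.15 = 618.15 K.
For reversible stages Q_m = Q_H·(T_m/T_H). Setting W₁ = Q_H(1 − T_m/T_H) equal to W₂ = Q_m(1 − T_C/T_m) = Q_H·(T_m − T_C)/T_H gives T_H − T_m = T_m − T_C, so T_m = (T_H + T_C)/2 = (618.15 + 291.00)/2 = 454.6 K.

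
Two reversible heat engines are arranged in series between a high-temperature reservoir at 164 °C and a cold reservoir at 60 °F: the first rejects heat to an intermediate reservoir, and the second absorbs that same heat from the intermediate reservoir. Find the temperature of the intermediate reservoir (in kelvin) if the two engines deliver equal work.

T_m ≈ 363 K

T_H = 164 °C → 164 + 273.15 = 437.15 K.
T_C = 60 °F → (60 − 32) × 5/9 = 15.56 °C = 288.71 K.
For reversible stages Q_m = Q_H·(T_m/T_H). Setting W₁ = Q_H(1 − T_m/T_H) equal to W₂ = Q_m(1 − T_C/T_m) = Q_H·(T_m − T_C)/T_H gives T_H − T_m = T_m − T_C, so T_m = (T_H + T_C)/2 = (437.15 + 288.71)/2 = 363 K.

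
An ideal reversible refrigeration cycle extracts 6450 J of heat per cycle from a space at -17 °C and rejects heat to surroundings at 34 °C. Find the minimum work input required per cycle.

T_H = 34 °C → 34 + 273.15 = 307.15 K.
T_C = -17 °C → -17 + 273.15 = 256.15 K.
Carnot COP: COP_R = T_C/(T_H − T_C) = 256.15/51.00 = 5.0225.
W = Q_C/COP_R = 6450/5.0225 = 1284 J.

W_in ≈ 1284 J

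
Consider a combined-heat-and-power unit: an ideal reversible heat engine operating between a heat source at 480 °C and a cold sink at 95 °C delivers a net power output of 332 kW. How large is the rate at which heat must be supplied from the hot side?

Q̇_H ≈ 649.5 kW

T_H = 480 °C → 480 + 273.15 = 753.15 K.
T_C = 95 °C → 95 + 273.15 = 368.15 K.
The Carnot efficiency is η = 1 − T_C/T_H = 1 − 368.15/753.15 = 0.5112.
Q_H = W/η = 332/0.5112 = 649.5 kW.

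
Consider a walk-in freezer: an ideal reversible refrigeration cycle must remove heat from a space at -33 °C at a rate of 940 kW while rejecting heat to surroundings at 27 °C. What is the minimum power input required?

T_H = 27 °C → 27 + 273.15 = 300.15 K.
T_C = -33 °C → -33 + 273.15 = 240.15 K.
COP_R = T_C/(T_H − T_C) = 240.15/60.00 = 4.0025.
W = Q_C/COP_R = 940/4.0025 = 235 kW.

Ẇ_in ≈ 235 kW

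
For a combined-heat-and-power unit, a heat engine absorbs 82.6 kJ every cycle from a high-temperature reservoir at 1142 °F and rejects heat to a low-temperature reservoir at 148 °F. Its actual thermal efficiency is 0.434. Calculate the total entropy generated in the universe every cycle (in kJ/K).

ΔS_univ ≈ 0.0457 kJ/K

T_H = 1142 °F → (1142 − 32) × 5/9 = 616.67 °C = 889.82 K.
T_C = 148 °F → (148 − 32) × 5/9 = 64.44 °C = 337.59 K.
W = η·Q_H = 0.434 × 82.6 = 35.85 kJ, so Q_C = Q_H − W = 46.75 kJ.
The hot reservoir loses entropy Q_H/T_H = 82.6/889.82 = 0.09283 kJ/K; the cold reservoir gains Q_C/T_C = 46.75/337.59 = 0.1385 kJ/K.
ΔS_univ = −Q_H/T_H + Q_C/T_C = 0.0457 kJ/K (> 0, since η = 0.434 < η_Carnot = 0.621).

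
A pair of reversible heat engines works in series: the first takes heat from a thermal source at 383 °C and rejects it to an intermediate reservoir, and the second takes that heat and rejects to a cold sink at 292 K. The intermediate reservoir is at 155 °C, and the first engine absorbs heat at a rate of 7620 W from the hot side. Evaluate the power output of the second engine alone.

Ẇ₂ ≈ 1581 W

T_H = 383 °C → 383 + 273.15 = 656.15 K.
T_m = 155 °C → 155 + 273.15 = 428.15 K.
Heat entering the second stage: Q_m = Q_H·(T_m/T_H) = 7620 × 428.15/656.15 = 4972 W.
Second-stage efficiency η₂ = 1 − T_C/T_m = 1 − 292.00/428.15 = 0.3180, so W₂ = η₂·Q_m = 1581 W.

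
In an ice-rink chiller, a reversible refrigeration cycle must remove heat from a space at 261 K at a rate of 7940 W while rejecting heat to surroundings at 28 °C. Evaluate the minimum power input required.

T_H = 28 °C → 28 + 273.15 = 301.15 K.
COP_R = T_C/(T_H − T_C) = 261.00/40.15 = 6.5006.
W = Q_C/COP_R = 7940/6.5006 = 1220 W.

Ẇ_in ≈ 1220 W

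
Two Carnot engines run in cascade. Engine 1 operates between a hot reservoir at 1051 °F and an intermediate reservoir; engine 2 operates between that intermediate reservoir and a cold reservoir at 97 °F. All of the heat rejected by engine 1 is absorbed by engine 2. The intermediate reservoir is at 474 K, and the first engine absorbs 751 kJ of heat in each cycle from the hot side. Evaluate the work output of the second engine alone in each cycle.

T_H = 1051 °F → (1051 − 32) × 5/9 = 566.11 °C = 839.26 K.
T_C = 97 °F → (97 − 32) × 5/9 = 36.11 °C = 309.26 K.
Heat entering the second stage: Q_m = Q_H·(T_m/T_H) = 751 × 474.00/839.26 = 424 kJ.
Second-stage efficiency η₂ = 1 − T_C/T_m = 1 − 309.26/474.00 = 0.3476, so W₂ = η₂·Q_m = 147 kJ.

W₂ ≈ 147 kJ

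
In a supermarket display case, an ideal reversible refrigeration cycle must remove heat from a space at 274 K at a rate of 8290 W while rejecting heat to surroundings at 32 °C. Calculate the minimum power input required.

Ẇ_in ≈ 942 W

T_H = 32 °C → 32 + 273.15 = 305.15 K.
The reversible coefficient of performance is COP_R = T_C/(T_H − T_C) = 274.00/31.15 = 8.7961.
W = Q_C/COP_R = 8290/8.7961 = 942 W.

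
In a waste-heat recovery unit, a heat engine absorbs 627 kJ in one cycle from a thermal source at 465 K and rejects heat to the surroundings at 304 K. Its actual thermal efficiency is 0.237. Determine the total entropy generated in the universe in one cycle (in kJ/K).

W = η·Q_H = 0.237 × 627 = 148.6 kJ, so Q_C = Q_H − W = 478.4 kJ.
Entropy balance on the reservoirs: −Q_H/T_H = -1.348 kJ/K, +Q_C/T_C = 1.574 kJ/K.
ΔS_univ = −Q_H/T_H + Q_C/T_C = 0.225 kJ/K (> 0, since η = 0.237 < η_Carnot = 0.346).

ΔS_univ ≈ 0.225 kJ/K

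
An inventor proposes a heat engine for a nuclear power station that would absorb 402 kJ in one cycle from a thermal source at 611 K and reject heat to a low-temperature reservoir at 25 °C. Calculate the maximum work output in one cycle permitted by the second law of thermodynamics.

W_max ≈ 206 kJ

T_C = 25 °C → 25 + 273.15 = 298.15 K.
By the Carnot theorem, η_max = 1 − T_C/T_H = 1 − 298.15/611.00 = 0.5120.
W_max = η_max · Q_H = 0.5120 × 402 = 206 kJ.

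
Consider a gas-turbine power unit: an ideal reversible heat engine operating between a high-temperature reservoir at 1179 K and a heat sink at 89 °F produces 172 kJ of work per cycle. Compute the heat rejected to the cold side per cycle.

Q_C ≈ 59.97 kJ

T_C = 89 °F → (89 − 32) × 5/9 = 31.67 °C = 304.82 K.
For a reversible engine, η = 1 − T_C/T_H = 1 − 304.82/1179.00 = 0.7415.
Since Q_C/Q_H = T_C/T_H and Q_H = W/η, Q_C = W·T_C/(T_H − T_C) = 172 × 304.82/874.18 = 59.97 kJ.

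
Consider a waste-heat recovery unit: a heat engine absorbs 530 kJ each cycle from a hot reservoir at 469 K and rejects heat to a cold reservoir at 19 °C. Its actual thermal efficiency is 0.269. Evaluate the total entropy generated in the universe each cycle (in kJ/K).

ΔS_univ ≈ 0.1961 kJ/K

T_C = 19 °C → 19 + 273.15 = 292.15 K.
W = η·Q_H = 0.269 × 530 = 142.6 kJ, so Q_C = Q_H − W = 387.4 kJ.
The hot reservoir loses entropy Q_H/T_H = 530/469.00 = 1.130 kJ/K; the cold reservoir gains Q_C/T_C = 387.4/292.15 = 1.326 kJ/K.
ΔS_univ = −Q_H/T_H + Q_C/T_C = 0.1961 kJ/K (> 0, since η = 0.269 < η_Carnot = 0.377).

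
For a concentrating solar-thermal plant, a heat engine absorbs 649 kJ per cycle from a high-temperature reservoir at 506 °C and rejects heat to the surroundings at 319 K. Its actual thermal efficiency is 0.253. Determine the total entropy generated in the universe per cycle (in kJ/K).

T_H = 506 °C → 506 + 273.15 = 779.15 K.
W = η·Q_H = 0.253 × 649 = 164.2 kJ, so Q_C = Q_H − W = 484.8 kJ.
The hot reservoir loses entropy Q_H/T_H = 649/779.15 = 0.8330 kJ/K; the cold reservoir gains Q_C/T_C = 484.8/319.00 = 1.520 kJ/K.
ΔS_univ = −Q_H/T_H + Q_C/T_C = 0.687 kJ/K (> 0, since η = 0.253 < η_Carnot = 0.591).

ΔS_univ ≈ 0.687 kJ/K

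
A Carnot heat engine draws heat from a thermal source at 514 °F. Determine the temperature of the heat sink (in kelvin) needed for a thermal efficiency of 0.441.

T_C ≈ 302 K

T_H = 514 °F → (514 − 32) × 5/9 = 267.78 °C = 540.93 K.
From η = 1 − T_C/T_H, T_C = T_H·(1 − η) = 540.93 × (1 − 0.441) = 302 K.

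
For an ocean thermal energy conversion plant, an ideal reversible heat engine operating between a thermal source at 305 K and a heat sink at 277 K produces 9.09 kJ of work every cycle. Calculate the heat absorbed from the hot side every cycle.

η_rev = 1 − T_C/T_H = 1 − 277.00/305.00 = 0.0918.
Q_H = W/η = 9.09/0.0918 = 99.02 kJ.

Q_H ≈ 99.02 kJ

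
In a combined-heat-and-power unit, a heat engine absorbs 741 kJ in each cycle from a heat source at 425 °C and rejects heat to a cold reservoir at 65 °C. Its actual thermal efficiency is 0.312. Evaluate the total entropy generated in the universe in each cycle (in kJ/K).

ΔS_univ ≈ 0.446 kJ/K

T_H = 425 °C → 425 + 273.15 = 698.15 K.
T_C = 65 °C → 65 + 273.15 = 338.15 K.
W = η·Q_H = 0.312 × 741 = 231.2 kJ, so Q_C = Q_H − W = 509.8 kJ.
The hot reservoir loses entropy Q_H/T_H = 741/698.15 = 1.061 kJ/K; the cold reservoir gains Q_C/T_C = 509.8/338.15 = 1.508 kJ/K.
ΔS_univ = −Q_H/T_H + Q_C/T_C = 0.446 kJ/K (> 0, since η = 0.312 < η_Carnot = 0.516).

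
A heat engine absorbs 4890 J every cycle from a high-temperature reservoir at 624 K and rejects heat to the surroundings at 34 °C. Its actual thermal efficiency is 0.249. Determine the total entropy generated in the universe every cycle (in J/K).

T_C = 34 °C → 34 + 273.15 = 307.15 K.
W = η·Q_H = 0.249 × 4890 = 1218 J, so Q_C = Q_H − W = 3672 J.
The hot reservoir loses entropy Q_H/T_H = 4890/624.00 = 7.837 J/K; the cold reservoir gains Q_C/T_C = 3672/307.15 = 11.96 J/K.
ΔS_univ = −Q_H/T_H + Q_C/T_C = 4.12 J/K (> 0, since η = 0.249 < η_Carnot = 0.508).

ΔS_univ ≈ 4.12 J/K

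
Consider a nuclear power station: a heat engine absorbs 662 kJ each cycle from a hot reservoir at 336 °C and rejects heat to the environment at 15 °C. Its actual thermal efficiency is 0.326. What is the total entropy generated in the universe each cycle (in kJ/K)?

T_H = 336 °C → 336 + 273.15 = 609.15 K.
T_C = 15 °C → 15 + 273.15 = 288.15 K.
W = η·Q_H = 0.326 × 662 = 215.8 kJ, so Q_C = Q_H − W = 446.2 kJ.
Reservoir entropy changes: ΔS_H = −Q_H/T_H = −662/609.15 = -1.087 kJ/K and ΔS_C = +Q_C/T_C = 446.2/288.15 = 1.548 kJ/K.
ΔS_univ = −Q_H/T_H + Q_C/T_C = 0.462 kJ/K (> 0, since η = 0.326 < η_Carnot = 0.527).

ΔS_univ ≈ 0.462 kJ/K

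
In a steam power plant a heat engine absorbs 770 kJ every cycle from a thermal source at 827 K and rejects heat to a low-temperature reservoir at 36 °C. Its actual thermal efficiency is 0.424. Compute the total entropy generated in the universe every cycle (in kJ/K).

ΔS_univ ≈ 0.5036 kJ/K

T_C = 36 °C → 36 + 273.15 = 309.15 K.
W = η·Q_H = 0.424 × 770 = 326.5 kJ, so Q_C = Q_H − W = 443.5 kJ.
Entropy balance on the reservoirs: −Q_H/T_H = -0.9311 kJ/K, +Q_C/T_C = 1.435 kJ/K.
ΔS_univ = −Q_H/T_H + Q_C/T_C = 0.5036 kJ/K (> 0, since η = 0.424 < η_Carnot = 0.626).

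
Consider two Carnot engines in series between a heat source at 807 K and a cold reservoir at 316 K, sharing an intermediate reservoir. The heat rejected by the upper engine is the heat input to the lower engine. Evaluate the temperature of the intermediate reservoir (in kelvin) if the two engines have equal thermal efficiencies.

T_m ≈ 505.0 K

Equal efficiencies require 1 − T_m/T_H = 1 − T_C/T_m, i.e. T_m/T_H = T_C/T_m, so T_m = √(T_H·T_C) = √(807.00 × 316.00) = 505.0 K.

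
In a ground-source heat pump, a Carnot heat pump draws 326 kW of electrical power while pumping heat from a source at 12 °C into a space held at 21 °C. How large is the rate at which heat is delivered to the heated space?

T_H = 21 °C → 21 + 273.15 = 294.15 K.
T_C = 12 °C → 12 + 273.15 = 285.15 K.
For a reversible heat pump, COP_HP = T_H/(T_H − T_C) = 294.15/9.00 = 32.6833.
Q_H = COP_HP · W = 32.6833 × 326 = 10700 kW.

Q̇_H ≈ 10700 kW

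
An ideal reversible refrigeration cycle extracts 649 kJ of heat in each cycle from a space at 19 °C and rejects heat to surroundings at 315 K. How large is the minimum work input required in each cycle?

W_in ≈ 50.8 kJ

T_C = 19 °C → 19 + 273.15 = 292.15 K.
For a reversible refrigerator, COP_R = T_C/(T_H − T_C) = 292.15/22.85 = 12.7856.
W = Q_C/COP_R = 649/12.7856 = 50.8 kJ.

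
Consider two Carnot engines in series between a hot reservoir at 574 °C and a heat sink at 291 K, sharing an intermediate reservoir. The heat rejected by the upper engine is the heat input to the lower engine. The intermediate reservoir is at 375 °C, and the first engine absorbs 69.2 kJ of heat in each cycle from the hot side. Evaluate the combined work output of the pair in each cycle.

T_H = 574 °C → 574 + 273.15 = 847.15 K.
Two reversible stages in series are equivalent to a single Carnot engine between T_H and T_C, so η_total = 1 − T_C/T_H = 1 − 291.00/847.15 = 0.6565.
W_total = η_total · Q_H = 0.6565 × 69.2 = 45.4 kJ.

W_total ≈ 45.4 kJ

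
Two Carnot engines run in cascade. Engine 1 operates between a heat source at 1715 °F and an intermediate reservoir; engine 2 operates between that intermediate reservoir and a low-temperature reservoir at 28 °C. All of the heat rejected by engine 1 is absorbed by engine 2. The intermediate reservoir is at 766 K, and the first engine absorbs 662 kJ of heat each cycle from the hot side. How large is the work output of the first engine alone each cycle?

W₁ ≈ 242 kJ

T_H = 1715 °F → (1715 − 32) × 5/9 = 935.00 °C = 1208.15 K.
T_C = 28 °C → 28 + 273.15 = 301.15 K.
First-stage efficiency η₁ = 1 − T_m/T_H = 1 − 766.00/1208.15 = 0.3660.
W₁ = η₁·Q_H = 0.3660 × 662 = 242 kJ.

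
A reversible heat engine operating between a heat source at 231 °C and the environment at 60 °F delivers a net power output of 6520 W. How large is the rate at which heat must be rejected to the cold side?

Q̇_C ≈ 8737 W

T_H = 231 °C → 231 + 273.15 = 504.15 K.
T_C = 60 °F → (60 − 32) × 5/9 = 15.56 °C = 288.71 K.
Since the cycle is reversible, η = 1 − T_C/T_H = 1 − 288.71/504.15 = 0.4273.
Since Q_C/Q_H = T_C/T_H and Q_H = W/η, Q_C = W·T_C/(T_H − T_C) = 6520 × 288.71/215.44 = 8737 W.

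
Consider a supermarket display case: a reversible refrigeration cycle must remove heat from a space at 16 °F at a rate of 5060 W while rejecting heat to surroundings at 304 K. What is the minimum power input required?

Ẇ_in ≈ 761 W

T_C = 16 °F → (16 − 32) × 5/9 = -8.89 °C = 264.26 K.
Carnot COP: COP_R = T_C/(T_H − T_C) = 264.26/39.74 = 6.6499.
W = Q_C/COP_R = 5060/6.6499 = 761 W.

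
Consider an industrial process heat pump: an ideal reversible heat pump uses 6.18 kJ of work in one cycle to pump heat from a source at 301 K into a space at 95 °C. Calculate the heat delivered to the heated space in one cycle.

Q_H ≈ 33.9 kJ

T_H = 95 °C → 95 + 273.15 = 368.15 K.
COP_HP = T_H/(T_H − T_C) = 368.15/67.15 = 5.4825.
Q_H = COP_HP · W = 5.4825 × 6.18 = 33.9 kJ.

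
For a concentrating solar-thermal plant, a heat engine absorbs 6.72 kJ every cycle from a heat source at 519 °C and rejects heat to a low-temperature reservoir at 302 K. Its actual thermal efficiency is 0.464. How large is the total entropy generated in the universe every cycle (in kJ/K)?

T_H = 519 °C → 519 + 273.15 = 792.15 K.
W = η·Q_H = 0.464 × 6.72 = 3.118 kJ, so Q_C = Q_H − W = 3.602 kJ.
Reservoir entropy changes: ΔS_H = −Q_H/T_H = −6.72/792.15 = -0.008483 kJ/K and ΔS_C = +Q_C/T_C = 3.602/302.00 = 0.01193 kJ/K.
ΔS_univ = −Q_H/T_H + Q_C/T_C = 0.00344 kJ/K (> 0, since η = 0.464 < η_Carnot = 0.619).

ΔS_univ ≈ 0.00344 kJ/K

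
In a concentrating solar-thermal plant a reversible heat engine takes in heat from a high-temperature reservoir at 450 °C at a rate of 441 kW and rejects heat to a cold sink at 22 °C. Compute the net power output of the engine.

T_H = 450 °C → 450 + 273.15 = 723.15 K.
T_C = 22 °C → 22 + 273.15 = 295.15 K.
Carnot efficiency: η = 1 − T_C/T_H = 1 − 295.15/723.15 = 0.5919.
W = η·Q_H = 0.5919 × 441 = 261 kW.

Ẇ ≈ 261 kW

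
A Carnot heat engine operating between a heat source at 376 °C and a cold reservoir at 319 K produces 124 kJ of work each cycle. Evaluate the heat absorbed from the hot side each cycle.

T_H = 376 °C → 376 + 273.15 = 649.15 K.
The Carnot efficiency is η = 1 − T_C/T_H = 1 − 319.00/649.15 = 0.5086.
Q_H = W/η = 124/0.5086 = 244 kJ.

Q_H ≈ 244 kJ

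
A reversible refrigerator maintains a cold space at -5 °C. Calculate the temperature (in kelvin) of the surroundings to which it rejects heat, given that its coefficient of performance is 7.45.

T_C = -5 °C → -5 + 273.15 = 268.15 K.
COP_R = T_C/(T_H − T_C) ⇒ T_H = T_C·(1 + 1/COP_R) = 268.15 × (1 + 1/7.45) = 304.1 K.

T_H ≈ 304.1 K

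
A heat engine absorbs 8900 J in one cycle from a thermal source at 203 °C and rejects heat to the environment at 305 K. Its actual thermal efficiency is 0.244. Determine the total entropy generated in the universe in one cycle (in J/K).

T_H = 203 °C → 203 + 273.15 = 476.15 K.
W = η·Q_H = 0.244 × 8900 = 2172 J, so Q_C = Q_H − W = 6728 J.
Reservoir entropy changes: ΔS_H = −Q_H/T_H = −8900/476.15 = -18.69 J/K and ΔS_C = +Q_C/T_C = 6728/305.00 = 22.06 J/K.
ΔS_univ = −Q_H/T_H + Q_C/T_C = 3.369 J/K (> 0, since η = 0.244 < η_Carnot = 0.359).

ΔS_univ ≈ 3.369 J/K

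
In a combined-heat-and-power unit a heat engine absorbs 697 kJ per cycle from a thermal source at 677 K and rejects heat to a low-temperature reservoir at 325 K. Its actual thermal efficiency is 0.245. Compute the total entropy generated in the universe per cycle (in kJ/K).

W = η·Q_H = 0.245 × 697 = 170.8 kJ, so Q_C = Q_H − W = 526.2 kJ.
Entropy balance on the reservoirs: −Q_H/T_H = -1.030 kJ/K, +Q_C/T_C = 1.619 kJ/K.
ΔS_univ = −Q_H/T_H + Q_C/T_C = 0.5896 kJ/K (> 0, since η = 0.245 < η_Carnot = 0.520).

ΔS_univ ≈ 0.5896 kJ/K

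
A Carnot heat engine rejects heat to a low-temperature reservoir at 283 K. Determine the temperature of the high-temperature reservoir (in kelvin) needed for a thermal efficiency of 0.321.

T_H ≈ 416.8 K

From η = 1 − T_C/T_H, solving for T_H gives T_H = T_C/(1 − η) = 283.00/(1 − 0.321) = 416.8 K.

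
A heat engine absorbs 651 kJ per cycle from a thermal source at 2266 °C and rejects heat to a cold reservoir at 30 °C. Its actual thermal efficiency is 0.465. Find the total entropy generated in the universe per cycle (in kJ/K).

T_H = 2266 °C → 2266 + 273.15 = 2539.15 K.
T_C = 30 °C → 30 + 273.15 = 303.15 K.
W = η·Q_H = 0.465 × 651 = 302.7 kJ, so Q_C = Q_H − W = 348.3 kJ.
The hot reservoir loses entropy Q_H/T_H = 651/2539.15 = 0.2564 kJ/K; the cold reservoir gains Q_C/T_C = 348.3/303.15 = 1.149 kJ/K.
ΔS_univ = −Q_H/T_H + Q_C/T_C = 0.893 kJ/K (> 0, since η = 0.465 < η_Carnot = 0.881).

ΔS_univ ≈ 0.893 kJ/K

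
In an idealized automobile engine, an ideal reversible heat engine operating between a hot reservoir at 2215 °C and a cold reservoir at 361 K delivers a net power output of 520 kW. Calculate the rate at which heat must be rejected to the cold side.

Q̇_C ≈ 88.2 kW

T_H = 2215 °C → 2215 + 273.15 = 2488.15 K.
Since the cycle is reversible, η = 1 − T_C/T_H = 1 − 361.00/2488.15 = 0.8549.
Since Q_C/Q_H = T_C/T_H and Q_H = W/η, Q_C = W·T_C/(T_H − T_C) = 520 × 361.00/2127.15 = 88.2 kW.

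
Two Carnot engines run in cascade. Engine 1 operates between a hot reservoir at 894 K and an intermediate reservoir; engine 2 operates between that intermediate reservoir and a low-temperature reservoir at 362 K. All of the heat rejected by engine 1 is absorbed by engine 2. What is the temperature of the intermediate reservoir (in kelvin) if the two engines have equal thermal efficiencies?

Equal efficiencies require 1 − T_m/T_H = 1 − T_C/T_m, i.e. T_m/T_H = T_C/T_m, so T_m = √(T_H·T_C) = √(894.00 × 362.00) = 569 K.

T_m ≈ 569 K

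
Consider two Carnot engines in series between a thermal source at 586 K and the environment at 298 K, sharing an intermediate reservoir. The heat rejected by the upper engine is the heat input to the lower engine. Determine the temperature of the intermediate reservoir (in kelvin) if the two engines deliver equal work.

T_m ≈ 442.0 K

For reversible stages Q_m = Q_H·(T_m/T_H). Setting W₁ = Q_H(1 − T_m/T_H) equal to W₂ = Q_m(1 − T_C/T_m) = Q_H·(T_m − T_C)/T_H gives T_H − T_m = T_m − T_C, so T_m = (T_H + T_C)/2 = (586.00 + 298.00)/2 = 442.0 K.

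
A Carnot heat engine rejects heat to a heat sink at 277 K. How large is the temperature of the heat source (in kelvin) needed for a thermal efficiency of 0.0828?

From η = 1 − T_C/T_H, solving for T_H gives T_H = T_C/(1 − η) = 277.00/(1 − 0.0828) = 302 K.

T_H ≈ 302 K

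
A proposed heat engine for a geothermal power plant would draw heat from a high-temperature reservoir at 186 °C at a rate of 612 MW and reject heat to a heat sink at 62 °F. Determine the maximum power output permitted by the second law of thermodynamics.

T_H = 186 °C → 186 + 273.15 = 459.15 K.
T_C = 62 °F → (62 − 32) × 5/9 = 16.67 °C = 289.82 K.
The upper bound on efficiency is η_max = 1 − T_C/T_H = 1 − 289.82/459.15 = 0.3688.
W_max = η_max · Q_H = 0.3688 × 612 = 226 MW.

Ẇ_max ≈ 226 MW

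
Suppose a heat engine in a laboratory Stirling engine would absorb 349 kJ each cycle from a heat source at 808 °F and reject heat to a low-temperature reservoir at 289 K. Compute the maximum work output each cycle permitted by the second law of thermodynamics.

W_max ≈ 206 kJ

T_H = 808 °F → (808 − 32) × 5/9 = 431.11 °C = 704.26 K.
By the Carnot theorem, η_max = 1 − T_C/T_H = 1 − 289.00/704.26 = 0.5896.
W_max = η_max · Q_H = 0.5896 × 349 = 206 kJ.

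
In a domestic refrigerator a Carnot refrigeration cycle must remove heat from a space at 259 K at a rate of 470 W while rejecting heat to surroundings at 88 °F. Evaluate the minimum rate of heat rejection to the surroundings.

T_H = 88 °F → (88 − 32) × 5/9 = 31.11 °C = 304.26 K.
For a reversible cycle Q_H/Q_C = T_H/T_C, so Q_H = Q_C·T_H/T_C = 470 × 304.26/259.00 = 552 W.

Q̇_H ≈ 552 W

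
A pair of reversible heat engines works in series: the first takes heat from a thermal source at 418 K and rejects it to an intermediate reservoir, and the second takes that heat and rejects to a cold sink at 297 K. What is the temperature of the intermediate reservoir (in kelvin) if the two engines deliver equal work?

T_m ≈ 358 K

For reversible stages Q_m = Q_H·(T_m/T_H). Setting W₁ = Q_H(1 − T_m/T_H) equal to W₂ = Q_m(1 − T_C/T_m) = Q_H·(T_m − T_C)/T_H gives T_H − T_m = T_m − T_C, so T_m = (T_H + T_C)/2 = (418.00 + 297.00)/2 = 358 K.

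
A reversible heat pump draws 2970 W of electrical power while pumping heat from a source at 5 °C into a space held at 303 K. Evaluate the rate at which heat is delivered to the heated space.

Q̇_H ≈ 36210 W

T_C = 5 °C → 5 + 273.15 = 278.15 K.
The Carnot heat-pump COP is COP_HP = T_H/(T_H − T_C) = 303.00/24.85 = 12.1932.
Q_H = COP_HP · W = 12.1932 × 2970 = 36210 W.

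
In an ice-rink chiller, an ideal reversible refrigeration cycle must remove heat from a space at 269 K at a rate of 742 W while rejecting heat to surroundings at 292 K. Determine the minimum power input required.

Ẇ_in ≈ 63.44 W

The reversible coefficient of performance is COP_R = T_C/(T_H − T_C) = 269.00/23.00 = 11.6957.
W = Q_C/COP_R = 742/11.6957 = 63.44 W.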